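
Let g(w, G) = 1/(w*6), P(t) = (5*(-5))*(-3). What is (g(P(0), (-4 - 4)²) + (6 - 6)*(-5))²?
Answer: 1/202500 ≈ 4.9383e-6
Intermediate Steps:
P(t) = 75 (P(t) = -25*(-3) = 75)
g(w, G) = 1/(6*w)
(g(P(0), (-4 - 4)²) + (6 - 6)*(-5))² = ((⅙)/75 + (6 - 6)*(-5))² = ((⅙)*(1/75) + 0*(-5))² = (1/450 + 0)² = (1/450)² = 1/202500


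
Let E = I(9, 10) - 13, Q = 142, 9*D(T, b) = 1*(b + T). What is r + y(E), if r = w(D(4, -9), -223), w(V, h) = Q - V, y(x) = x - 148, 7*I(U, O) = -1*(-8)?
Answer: -1090/63 ≈ -17.302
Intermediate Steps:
D(T, b) = T/9 + b/9 (D(T, b) = (1*(b + T))/9 = (1*(T + b))/9 = (T + b)/9 = T/9 + b/9)
I(U, O) = 8/7 (I(U, O) = (-1*(-8))/7 = (1/7)*8 = 8/7)
E = -83/7 (E = 8/7 - 13 = -83/7 ≈ -11.857)
y(x) = -148 + x
w(V, h) = 142 - V
r = 1283/9 (r = 142 - ((1/9)*4 + (1/9)*(-9)) = 142 - (4/9 - 1) = 142 - 1*(-5/9) = 142 + 5/9 = 1283/9 ≈ 142.56)
r + y(E) = 1283/9 + (-148 - 83/7) = 1283/9 - 1119/7 = -1090/63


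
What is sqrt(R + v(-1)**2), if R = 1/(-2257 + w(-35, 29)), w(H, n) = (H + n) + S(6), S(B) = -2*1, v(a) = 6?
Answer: sqrt(184685835)/2265 ≈ 6.0000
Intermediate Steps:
S(B) = -2
w(H, n) = -2 + H + n (w(H, n) = (H + n) - 2 = -2 + H + n)
R = -1/2265 (R = 1/(-2257 + (-2 - 35 + 29)) = 1/(-2257 - 8) = 1/(-2265) = -1/2265 ≈ -0.00044150)
sqrt(R + v(-1)**2) = sqrt(-1/2265 + 6**2) = sqrt(-1/2265 + 36) = sqrt(81539/2265) = sqrt(184685835)/2265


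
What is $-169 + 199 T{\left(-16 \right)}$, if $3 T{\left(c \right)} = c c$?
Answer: $\frac{50437}{3} \approx 16812.0$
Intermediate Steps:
$T{\left(c \right)} = \frac{c^{2}}{3}$ ($T{\left(c \right)} = \frac{c c}{3} = \frac{c^{2}}{3}$)
$-169 + 199 T{\left(-16 \right)} = -169 + 199 \frac{\left(-16\right)^{2}}{3} = -169 + 199 \cdot \frac{1}{3} \cdot 256 = -169 + 199 \cdot \frac{256}{3} = -169 + \frac{50944}{3} = \frac{50437}{3}$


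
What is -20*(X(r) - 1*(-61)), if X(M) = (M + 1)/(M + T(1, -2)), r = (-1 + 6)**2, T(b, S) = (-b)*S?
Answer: -33460/27 ≈ -1239.3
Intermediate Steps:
T(b, S) = -S*b
r = 25 (r = 5**2 = 25)
X(M) = (1 + M)/(2 + M) (X(M) = (M + 1)/(M - 1*(-2)*1) = (1 + M)/(M + 2) = (1 + M)/(2 + M))
-20*(X(r) - 1*(-61)) = -20*((1 + 25)/(2 + 25) - 1*(-61)) = -20*(26/27 + 61) = -20*1673/27 = -33460/27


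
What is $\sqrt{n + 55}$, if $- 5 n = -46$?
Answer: $\frac{\sqrt{1605}}{5} \approx 8.0125$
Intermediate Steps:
$n = \frac{46}{5}$ ($n = \left(- \frac{1}{5}\right) \left(-46\right) = \frac{46}{5} \approx 9.2$)
$\sqrt{n + 55} = \sqrt{\frac{46}{5} + 55} = \sqrt{\frac{321}{5}} = \frac{\sqrt{1605}}{5}$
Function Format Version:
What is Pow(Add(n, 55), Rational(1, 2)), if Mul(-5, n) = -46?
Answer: Mul(Rational(1, 5), Pow(1605, Rational(1, 2))) ≈ 8.0125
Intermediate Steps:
n = Rational(46, 5) (n = Mul(Rational(-1, 5), -46) = Rational(46, 5) ≈ 9.2000)
Pow(Add(n, 55), Rational(1, 2)) = Pow(Add(Rational(46, 5), 55), Rational(1, 2)) = Pow(Rational(321, 5), Rational(1, 2)) = Mul(Rational(1, 5), Pow(1605, Rational(1, 2)))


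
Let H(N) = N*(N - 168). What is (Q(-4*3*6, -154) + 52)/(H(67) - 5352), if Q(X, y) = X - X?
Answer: -52/12119 ≈ -0.0042908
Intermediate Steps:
H(N) = N*(-168 + N)
Q(X, y) = 0
(Q(-4*3*6, -154) + 52)/(H(67) - 5352) = (0 + 52)/(67*(-168 + 67) - 5352) = 52/(67*(-101) - 5352) = 52/(-6767 - 5352) = 52/(-12119) = 52*(-1/12119) = -52/12119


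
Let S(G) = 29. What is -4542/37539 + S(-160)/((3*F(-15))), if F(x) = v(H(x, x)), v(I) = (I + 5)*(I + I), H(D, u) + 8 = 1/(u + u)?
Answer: 21228016/274422603 ≈ 0.077355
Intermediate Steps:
H(D, u) = -8 + 1/(2*u) (H(D, u) = -8 + 1/(u + u) = -8 + 1/(2*u))
v(I) = 2*I*(5 + I) (v(I) = (5 + I)*(2*I) = 2*I*(5 + I))
F(x) = 2*(-8 + 1/(2*x))*(-3 + 1/(2*x)) (F(x) = 2*(-8 + 1/(2*x))*(5 + (-8 + 1/(2*x))) = 2*(-8 + 1/(2*x))*(-3 + 1/(2*x)))
-4542/37539 + S(-160)/((3*F(-15))) = -4542/37539 + 29/((3*(48 + (½)/(-15)² - 11/(-15)))) = -4542*1/37539 + 29/((3*(48 + (½)*(1/225) - 11*(-1/15)))) = -1514/12513 + 29/((3*(48 + 1/450 + 11/15))) = -1514/12513 + 29/((3*(21931/450))) = -1514/12513 + 29/(21931/150) = -1514/12513 + 29*(150/21931) = -1514/12513 + 4350/21931 = 21228016/274422603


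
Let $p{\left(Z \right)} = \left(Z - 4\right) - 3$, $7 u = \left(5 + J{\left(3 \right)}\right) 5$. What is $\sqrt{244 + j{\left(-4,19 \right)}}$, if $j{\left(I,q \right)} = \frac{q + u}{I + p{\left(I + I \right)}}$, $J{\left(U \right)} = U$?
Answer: $\frac{13 \sqrt{25403}}{133} \approx 15.579$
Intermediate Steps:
$u = \frac{40}{7}$ ($u = \frac{\left(5 + 3\right) 5}{7} = \frac{8 \cdot 5}{7} = \frac{1}{7} \cdot 40 = \frac{40}{7} \approx 5.7143$)
$p{\left(Z \right)} = -7 + Z$ ($p{\left(Z \right)} = \left(-4 + Z\right) - 3 = -7 + Z$)
$j{\left(I,q \right)} = \frac{\frac{40}{7} + q}{-7 + 3 I}$ ($j{\left(I,q \right)} = \frac{q + \frac{40}{7}}{I + \left(-7 + \left(I + I\right)\right)} = \frac{\frac{40}{7} + q}{I + \left(-7 + 2 I\right)} = \frac{\frac{40}{7} + q}{-7 + 3 I}$)
$\sqrt{244 + j{\left(-4,19 \right)}} = \sqrt{244 + \frac{40 + 7 \cdot 19}{7 \left(-7 + 3 \left(-4\right)\right)}} = \sqrt{244 + \frac{40 + 133}{7 \left(-7 - 12\right)}} = \sqrt{244 + \frac{1}{7} \frac{1}{-19} \cdot 173} = \sqrt{244 + \frac{1}{7} \left(- \frac{1}{19}\right) 173} = \sqrt{244 - \frac{173}{133}} = \sqrt{\frac{32279}{133}} = \frac{13 \sqrt{25403}}{133}$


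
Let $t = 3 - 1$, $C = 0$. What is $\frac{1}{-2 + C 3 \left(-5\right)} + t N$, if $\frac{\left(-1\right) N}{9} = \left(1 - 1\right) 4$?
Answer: $- \frac{1}{2} \approx -0.5$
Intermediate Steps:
$t = 2$
$N = 0$ ($N = - 9 \left(1 - 1\right) 4 = - 9 \cdot 0 \cdot 4 = \left(-9\right) 0 = 0$)
$\frac{1}{-2 + C 3 \left(-5\right)} + t N = \frac{1}{-2 + 0 \cdot 3 \left(-5\right)} + 2 \cdot 0 = \frac{1}{-2 + 0 \left(-5\right)} + 0 = \frac{1}{-2 + 0} + 0 = \frac{1}{-2} + 0 = - \frac{1}{2} + 0 = - \frac{1}{2}$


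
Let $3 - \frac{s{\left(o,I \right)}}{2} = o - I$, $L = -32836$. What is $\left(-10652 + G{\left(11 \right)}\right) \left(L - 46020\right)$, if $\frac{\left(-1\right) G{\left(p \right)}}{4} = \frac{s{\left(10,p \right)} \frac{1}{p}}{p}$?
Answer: $\frac{101639390944}{121} \approx 8.4 \cdot 10^{8}$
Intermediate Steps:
$s{\left(o,I \right)} = 6 - 2 o + 2 I$ ($s{\left(o,I \right)} = 6 - 2 \left(o - I\right) = 6 + \left(- 2 o + 2 I\right) = 6 - 2 o + 2 I$)
$G{\left(p \right)} = - \frac{4 \left(-14 + 2 p\right)}{p^{2}}$ ($G{\left(p \right)} = - 4 \frac{\left(6 - 20 + 2 p\right) \frac{1}{p}}{p} = - 4 \frac{\left(-14 + 2 p\right) \frac{1}{p}}{p} = - 4 \frac{\frac{1}{p} \left(-14 + 2 p\right)}{p} = - 4 \frac{-14 + 2 p}{p^{2}} = - \frac{4 \left(-14 + 2 p\right)}{p^{2}}$)
$\left(-10652 + G{\left(11 \right)}\right) \left(L - 46020\right) = \left(-10652 + \frac{8 \left(7 - 11\right)}{121}\right) \left(-32836 - 46020\right) = \left(-10652 + 8 \cdot \frac{1}{121} \left(7 - 11\right)\right) \left(-78856\right) = \left(-10652 + 8 \cdot \frac{1}{121} \left(-4\right)\right) \left(-78856\right) = \left(-10652 - \frac{32}{121}\right) \left(-78856\right) = \left(- \frac{1288924}{121}\right) \left(-78856\right) = \frac{101639390944}{121}$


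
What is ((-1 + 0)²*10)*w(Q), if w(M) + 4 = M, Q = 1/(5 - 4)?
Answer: -30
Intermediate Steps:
Q = 1 (Q = 1/1 = 1)
w(M) = -4 + M
((-1 + 0)²*10)*w(Q) = ((-1 + 0)²*10)*(-4 + 1) = ((-1)²*10)*(-3) = (1*10)*(-3) = 10*(-3) = -30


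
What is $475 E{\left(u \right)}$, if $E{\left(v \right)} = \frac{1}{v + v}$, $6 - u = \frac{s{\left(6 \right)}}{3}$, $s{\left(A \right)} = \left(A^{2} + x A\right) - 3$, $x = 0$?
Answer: $- \frac{95}{2} \approx -47.5$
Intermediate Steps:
$s{\left(A \right)} = -3 + A^{2}$ ($s{\left(A \right)} = \left(A^{2} + 0 A\right) - 3 = \left(A^{2} + 0\right) - 3 = A^{2} - 3 = -3 + A^{2}$)
$u = -5$ ($u = 6 - \frac{-3 + 6^{2}}{3} = 6 - \left(-3 + 36\right) \frac{1}{3} = 6 - 33 \cdot \frac{1}{3} = 6 - 11 = -5$)
$E{\left(v \right)} = \frac{1}{2 v}$
$475 E{\left(u \right)} = 475 \frac{1}{2 \left(-5\right)} = 475 \cdot \frac{1}{2} \left(- \frac{1}{5}\right) = 475 \left(- \frac{1}{10}\right) = - \frac{95}{2}$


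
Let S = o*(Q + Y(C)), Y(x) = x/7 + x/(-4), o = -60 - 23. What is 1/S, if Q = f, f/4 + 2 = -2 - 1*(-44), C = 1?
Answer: -28/371591 ≈ -7.5352e-5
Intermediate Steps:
f = 160 (f = -8 + 4*(-2 - 1*(-44)) = -8 + 4*(-2 + 44) = -8 + 4*42 = -8 + 168 = 160)
Q = 160
o = -83
Y(x) = -3*x/28 (Y(x) = x*(⅐) + x*(-¼) = x/7 - x/4 = -3*x/28)
S = -371591/28 (S = -83*(160 - 3/28*1) = -83*(160 - 3/28) = -83*4477/28 = -371591/28 ≈ -13271.)
1/S = 1/(-371591/28) = -28/371591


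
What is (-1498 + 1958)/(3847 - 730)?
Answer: 460/3117 ≈ 0.14758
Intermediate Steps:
(-1498 + 1958)/(3847 - 730) = 460/3117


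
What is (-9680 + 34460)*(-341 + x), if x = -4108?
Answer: -110246220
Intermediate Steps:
(-9680 + 34460)*(-341 + x) = (-9680 + 34460)*(-341 - 4108) = 24780*(-4449) = -110246220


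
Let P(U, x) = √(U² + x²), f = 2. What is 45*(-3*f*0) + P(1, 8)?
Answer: √65 ≈ 8.0623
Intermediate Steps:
45*(-3*f*0) + P(1, 8) = 45*(-3*2*0) + √(1² + 8²) = 45*(-6*0) + √(1 + 64) = 45*0 + √65 = 0 + √65 = √65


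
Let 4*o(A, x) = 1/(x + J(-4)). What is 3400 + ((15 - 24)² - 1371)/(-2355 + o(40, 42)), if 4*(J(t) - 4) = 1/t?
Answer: 5886079550/1730921 ≈ 3400.5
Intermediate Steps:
J(t) = 4 + 1/(4*t)
o(A, x) = 1/(4*(63/16 + x)) (o(A, x) = 1/(4*(x + (4 + (¼)/(-4)))) = 1/(4*(x + (4 + (¼)*(-¼)))) = 1/(4*(x + (4 - 1/16))) = 1/(4*(x + 63/16)) = 1/(4*(63/16 + x)))
3400 + ((15 - 24)² - 1371)/(-2355 + o(40, 42)) = 3400 + ((15 - 24)² - 1371)/(-2355 + 4/(63 + 16*42)) = 3400 + ((-9)² - 1371)/(-2355 + 4/(63 + 672)) = 3400 + (81 - 1371)/(-2355 + 4/735) = 3400 - 1290/(-2355 + 4*(1/735)) = 3400 - 1290/(-2355 + 4/735) = 3400 - 1290/(-1730921/735) = 3400 - 1290*(-735/1730921) = 3400 + 948150/1730921 = 5886079550/1730921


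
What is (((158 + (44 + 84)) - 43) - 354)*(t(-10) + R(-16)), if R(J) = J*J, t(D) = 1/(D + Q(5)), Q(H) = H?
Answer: -141969/5 ≈ -28394.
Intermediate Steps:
t(D) = 1/(5 + D) (t(D) = 1/(D + 5) = 1/(5 + D))
R(J) = J²
(((158 + (44 + 84)) - 43) - 354)*(t(-10) + R(-16)) = (((158 + (44 + 84)) - 43) - 354)*(1/(5 - 10) + (-16)²) = (((158 + 128) - 43) - 354)*(1/(-5) + 256) = ((286 - 43) - 354)*(-⅕ + 256) = (243 - 354)*(1279/5) = -111*1279/5 = -141969/5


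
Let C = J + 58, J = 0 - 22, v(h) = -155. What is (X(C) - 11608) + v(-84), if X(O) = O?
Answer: -11727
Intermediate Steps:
J = -22
C = 36 (C = -22 + 58 = 36)
(X(C) - 11608) + v(-84) = (36 - 11608) - 155 = -11572 - 155 = -11727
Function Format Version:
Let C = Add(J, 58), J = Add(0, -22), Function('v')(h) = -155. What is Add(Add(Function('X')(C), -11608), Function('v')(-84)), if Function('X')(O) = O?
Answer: -11727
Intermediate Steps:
J = -22
C = 36 (C = Add(-22, 58) = 36)
Add(Add(Function('X')(C), -11608), Function('v')(-84)) = Add(Add(36, -11608), -155) = Add(-11572, -155) = -11727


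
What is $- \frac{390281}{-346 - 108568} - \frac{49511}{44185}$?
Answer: $\frac{11852124931}{4812365090} \approx 2.4628$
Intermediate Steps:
$- \frac{390281}{-346 - 108568} - \frac{49511}{44185} = - \frac{390281}{-108914} - \frac{49511}{44185} = \left(-390281\right) \left(- \frac{1}{108914}\right) - \frac{49511}{44185} = \frac{390281}{108914} - \frac{49511}{44185} = \frac{11852124931}{4812365090}$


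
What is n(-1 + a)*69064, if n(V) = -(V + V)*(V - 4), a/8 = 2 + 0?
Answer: -22791120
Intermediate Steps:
a = 16 (a = 8*(2 + 0) = 8*2 = 16)
n(V) = -2*V*(-4 + V)
n(-1 + a)*69064 = (2*(-1 + 16)*(4 - (-1 + 16)))*69064 = (2*15*(4 - 1*15))*69064 = (2*15*(4 - 15))*69064 = (2*15*(-11))*69064 = -330*69064 = -22791120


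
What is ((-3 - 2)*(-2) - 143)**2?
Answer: 17689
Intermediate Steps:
((-3 - 2)*(-2) - 143)**2 = (-5*(-2) - 143)**2 = (10 - 143)**2 = (-133)**2 = 17689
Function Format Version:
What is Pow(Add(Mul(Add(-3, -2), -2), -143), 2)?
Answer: 17689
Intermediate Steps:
Pow(Add(Mul(Add(-3, -2), -2), -143), 2) = Pow(Add(Mul(-5, -2), -143), 2) = Pow(Add(10, -143), 2) = Pow(-133, 2) = 17689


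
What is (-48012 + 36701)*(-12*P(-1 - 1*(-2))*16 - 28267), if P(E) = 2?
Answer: 324071461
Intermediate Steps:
(-48012 + 36701)*(-12*P(-1 - 1*(-2))*16 - 28267) = (-48012 + 36701)*(-12*2*16 - 28267) = -11311*(-24*16 - 28267) = -11311*(-384 - 28267) = -11311*(-28651) = 324071461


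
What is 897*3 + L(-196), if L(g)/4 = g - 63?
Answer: 1655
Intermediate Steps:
L(g) = -252 + 4*g (L(g) = 4*(g - 63) = 4*(-63 + g) = -252 + 4*g)
897*3 + L(-196) = 897*3 + (-252 + 4*(-196)) = 2691 + (-252 - 784) = 2691 - 1036 = 1655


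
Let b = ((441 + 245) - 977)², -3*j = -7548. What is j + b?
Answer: 87197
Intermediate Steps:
j = 2516 (j = -⅓*(-7548) = 2516)
b = 84681 (b = (686 - 977)² = (-291)² = 84681)
j + b = 2516 + 84681 = 87197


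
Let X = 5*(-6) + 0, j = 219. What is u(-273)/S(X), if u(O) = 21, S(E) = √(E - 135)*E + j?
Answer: 511/21829 + 70*I*√165/21829 ≈ 0.023409 + 0.041191*I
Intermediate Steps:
X = -30 (X = -30 + 0 = -30)
S(E) = 219 + E*√(-135 + E) (S(E) = √(E - 135)*E + 219 = √(-135 + E)*E + 219 = E*√(-135 + E) + 219 = 219 + E*√(-135 + E))
u(-273)/S(X) = 21/(219 - 30*√(-135 - 30)) = 21/(219 - 30*I*√165)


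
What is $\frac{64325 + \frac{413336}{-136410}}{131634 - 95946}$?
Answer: $\frac{4387079957}{2434100040} \approx 1.8023$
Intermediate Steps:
$\frac{64325 + \frac{413336}{-136410}}{131634 - 95946} = \frac{64325 + 413336 \left(- \frac{1}{136410}\right)}{35688} = \left(64325 - \frac{206668}{68205}\right) \frac{1}{35688} = \frac{4387079957}{68205} \cdot \frac{1}{35688} = \frac{4387079957}{2434100040}$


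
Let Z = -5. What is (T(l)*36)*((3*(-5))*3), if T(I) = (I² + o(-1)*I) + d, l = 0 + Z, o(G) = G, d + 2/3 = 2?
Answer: -50760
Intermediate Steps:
d = 4/3 (d = -⅔ + 2 = 4/3 ≈ 1.3333)
l = -5 (l = 0 - 5 = -5)
T(I) = 4/3 + I² - I (T(I) = (I² - I) + 4/3 = 4/3 + I² - I)
(T(l)*36)*((3*(-5))*3) = ((4/3 + (-5)² - 1*(-5))*36)*((3*(-5))*3) = ((4/3 + 25 + 5)*36)*(-15*3) = ((94/3)*36)*(-45) = 1128*(-45) = -50760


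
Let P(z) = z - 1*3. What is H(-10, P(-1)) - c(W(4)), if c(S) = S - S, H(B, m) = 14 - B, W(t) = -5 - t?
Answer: 24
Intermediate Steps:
P(z) = -3 + z (P(z) = z - 3 = -3 + z)
c(S) = 0
H(-10, P(-1)) - c(W(4)) = (14 - 1*(-10)) - 1*0 = (14 + 10) + 0 = 24 + 0 = 24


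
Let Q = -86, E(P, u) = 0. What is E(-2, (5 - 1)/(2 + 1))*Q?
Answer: 0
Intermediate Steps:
E(-2, (5 - 1)/(2 + 1))*Q = 0*(-86) = 0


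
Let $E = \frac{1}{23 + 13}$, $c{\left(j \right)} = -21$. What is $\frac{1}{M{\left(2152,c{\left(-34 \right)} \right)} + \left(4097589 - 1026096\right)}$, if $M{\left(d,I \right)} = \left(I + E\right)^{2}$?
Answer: $\frac{1296}{3981224953} \approx 3.2553 \cdot 10^{-7}$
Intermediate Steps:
$E = \frac{1}{36} \approx 0.027778$
$M{\left(d,I \right)} = \left(\frac{1}{36} + I\right)^{2}$ ($M{\left(d,I \right)} = \left(I + \frac{1}{36}\right)^{2} = \left(\frac{1}{36} + I\right)^{2}$)
$\frac{1}{M{\left(2152,c{\left(-34 \right)} \right)} + \left(4097589 - 1026096\right)} = \frac{1}{\frac{\left(1 + 36 \left(-21\right)\right)^{2}}{1296} + \left(4097589 - 1026096\right)} = \frac{1}{\frac{\left(1 - 756\right)^{2}}{1296} + 3071493} = \frac{1}{\frac{\left(-755\right)^{2}}{1296} + 3071493} = \frac{1}{\frac{1}{1296} \cdot 570025 + 3071493} = \frac{1}{\frac{570025}{1296} + 3071493} = \frac{1}{\frac{3981224953}{1296}} = \frac{1296}{3981224953}$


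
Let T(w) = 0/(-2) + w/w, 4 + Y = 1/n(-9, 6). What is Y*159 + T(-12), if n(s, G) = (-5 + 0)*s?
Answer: -9472/15 ≈ -631.47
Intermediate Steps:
n(s, G) = -5*s
Y = -179/45 (Y = -4 + 1/(-5*(-9)) = -4 + 1/45 = -179/45 ≈ -3.9778)
T(w) = 1 (T(w) = 0*(-1/2) + 1 = 0 + 1 = 1)
Y*159 + T(-12) = -179/45*159 + 1 = -9487/15 + 1 = -9472/15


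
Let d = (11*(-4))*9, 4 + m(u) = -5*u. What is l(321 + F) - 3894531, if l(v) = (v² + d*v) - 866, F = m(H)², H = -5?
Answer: -3616505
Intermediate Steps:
m(u) = -4 - 5*u
d = -396 (d = -44*9 = -396)
F = 441 (F = (-4 - 5*(-5))² = (-4 + 25)² = 21² = 441)
l(v) = -866 + v² - 396*v (l(v) = (v² - 396*v) - 866 = -866 + v² - 396*v)
l(321 + F) - 3894531 = (-866 + (321 + 441)² - 396*(321 + 441)) - 3894531 = (-866 + 762² - 396*762) - 3894531 = (-866 + 580644 - 301752) - 3894531 = 278026 - 3894531 = -3616505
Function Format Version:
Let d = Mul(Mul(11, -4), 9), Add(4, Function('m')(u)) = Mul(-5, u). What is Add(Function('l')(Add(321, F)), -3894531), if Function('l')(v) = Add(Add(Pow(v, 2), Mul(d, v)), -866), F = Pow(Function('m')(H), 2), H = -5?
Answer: -3616505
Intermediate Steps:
Function('m')(u) = Add(-4, Mul(-5, u))
d = -396 (d = Mul(-44, 9) = -396)
F = 441 (F = Pow(Add(-4, Mul(-5, -5)), 2) = Pow(Add(-4, 25), 2) = Pow(21, 2) = 441)
Function('l')(v) = Add(-866, Pow(v, 2), Mul(-396, v)) (Function('l')(v) = Add(Add(Pow(v, 2), Mul(-396, v)), -866) = Add(-866, Pow(v, 2), Mul(-396, v)))
Add(Function('l')(Add(321, F)), -3894531) = Add(Add(-866, Pow(Add(321, 441), 2), Mul(-396, Add(321, 441))), -3894531) = Add(Add(-866, Pow(762, 2), Mul(-396, 762)), -3894531) = Add(Add(-866, 580644, -301752), -3894531) = Add(278026, -3894531) = -3616505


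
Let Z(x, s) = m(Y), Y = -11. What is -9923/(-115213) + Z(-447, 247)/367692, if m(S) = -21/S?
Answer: 13379034783/155330627452 ≈ 0.086133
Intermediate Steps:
Z(x, s) = 21/11 (Z(x, s) = -21/(-11) = -21*(-1/11) = 21/11)
-9923/(-115213) + Z(-447, 247)/367692 = -9923/(-115213) + (21/11)/367692 = -9923*(-1/115213) + (21/11)*(1/367692) = 9923/115213 + 7/1348204 = 13379034783/155330627452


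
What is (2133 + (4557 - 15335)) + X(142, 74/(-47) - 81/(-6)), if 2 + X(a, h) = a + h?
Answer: -798349/94 ≈ -8493.1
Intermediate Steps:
X(a, h) = -2 + a + h (X(a, h) = -2 + (a + h) = -2 + a + h)
(2133 + (4557 - 15335)) + X(142, 74/(-47) - 81/(-6)) = (2133 + (4557 - 15335)) + (-2 + 142 + (74/(-47) - 81/(-6))) = (2133 - 10778) + (-2 + 142 + (74*(-1/47) - 81*(-⅙))) = -8645 + (-2 + 142 + (-74/47 + 27/2)) = -8645 + (-2 + 142 + 1121/94) = -8645 + 14281/94 = -798349/94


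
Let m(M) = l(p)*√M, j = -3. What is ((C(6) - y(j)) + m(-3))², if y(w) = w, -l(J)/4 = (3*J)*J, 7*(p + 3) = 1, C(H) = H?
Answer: -68925519/2401 - 86400*I*√3/49 ≈ -28707.0 - 3054.1*I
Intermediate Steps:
p = -20/7 (p = -3 + (⅐)*1 = -3 + ⅐ = -20/7 ≈ -2.8571)
l(J) = -12*J² (l(J) = -4*3*J*J = -12*J²)
m(M) = -4800*√M/49 (m(M) = (-12*(-20/7)²)*√M = (-12*400/49)*√M = -4800*√M/49)
((C(6) - y(j)) + m(-3))² = ((6 - 1*(-3)) - 4800*I*√3/49)² = ((6 + 3) - 4800*I*√3/49)² = (9 - 4800*I*√3/49)²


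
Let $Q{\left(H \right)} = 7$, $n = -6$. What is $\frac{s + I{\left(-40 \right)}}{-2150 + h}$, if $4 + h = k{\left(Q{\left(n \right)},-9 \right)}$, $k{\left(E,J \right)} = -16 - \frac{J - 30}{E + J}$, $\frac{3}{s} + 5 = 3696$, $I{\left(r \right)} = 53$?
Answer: $- \frac{391252}{16162889} \approx -0.024207$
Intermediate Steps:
$s = \frac{3}{3691}$ ($s = \frac{3}{-5 + 3696} = \frac{3}{3691} \approx 0.00081279$)
$k{\left(E,J \right)} = -16 - \frac{-30 + J}{E + J}$
$h = - \frac{79}{2}$ ($h = -4 + \frac{30 - -153 - 112}{7 - 9} = -4 + \frac{30 + 153 - 112}{-2} = -4 - \frac{71}{2} = - \frac{79}{2} \approx -39.5$)
$\frac{s + I{\left(-40 \right)}}{-2150 + h} = \frac{\frac{3}{3691} + 53}{-2150 - \frac{79}{2}} = \frac{195626}{3691 \left(- \frac{4379}{2}\right)} = \frac{195626}{3691} \left(- \frac{2}{4379}\right) = - \frac{391252}{16162889}$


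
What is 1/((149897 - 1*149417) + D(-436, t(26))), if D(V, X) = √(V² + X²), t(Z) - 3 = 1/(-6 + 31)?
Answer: 9375/787007 - 25*√7425986/6296056 ≈ 0.0010917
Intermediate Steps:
t(Z) = 76/25 (t(Z) = 3 + 1/(-6 + 31) = 3 + 1/25 = 76/25)
1/((149897 - 1*149417) + D(-436, t(26))) = 1/((149897 - 1*149417) + √((-436)² + (76/25)²)) = 1/((149897 - 149417) + √(190096 + 5776/625)) = 1/(480 + √(118815776/625)) = 1/(480 + 4*√7425986/25)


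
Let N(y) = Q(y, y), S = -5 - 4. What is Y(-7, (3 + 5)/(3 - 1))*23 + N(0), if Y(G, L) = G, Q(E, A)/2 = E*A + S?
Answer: -179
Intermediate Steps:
S = -9
Q(E, A) = -18 + 2*A*E (Q(E, A) = 2*(E*A - 9) = 2*(A*E - 9) = 2*(-9 + A*E) = -18 + 2*A*E)
N(y) = -18 + 2*y**2 (N(y) = -18 + 2*y*y = -18 + 2*y**2)
Y(-7, (3 + 5)/(3 - 1))*23 + N(0) = -7*23 + (-18 + 2*0**2) = -161 + (-18 + 2*0) = -161 + (-18 + 0) = -161 - 18 = -179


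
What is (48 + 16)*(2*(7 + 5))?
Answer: 1536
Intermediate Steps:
(48 + 16)*(2*(7 + 5)) = 64*(2*12) = 64*24 = 1536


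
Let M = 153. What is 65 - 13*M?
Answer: -1924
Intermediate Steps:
65 - 13*M = 65 - 13*153 = 65 - 1989 = -1924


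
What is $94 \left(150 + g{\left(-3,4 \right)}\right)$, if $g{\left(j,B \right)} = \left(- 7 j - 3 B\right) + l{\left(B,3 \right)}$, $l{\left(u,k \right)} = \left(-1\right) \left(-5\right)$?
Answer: $15416$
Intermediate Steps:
$l{\left(u,k \right)} = 5$
$g{\left(j,B \right)} = 5 - 7 j - 3 B$ ($g{\left(j,B \right)} = \left(- 7 j - 3 B\right) + 5 = 5 - 7 j - 3 B$)
$94 \left(150 + g{\left(-3,4 \right)}\right) = 94 \left(150 - -14\right) = 94 \left(150 + \left(5 + 21 - 12\right)\right) = 94 \left(150 + 14\right) = 94 \cdot 164 = 15416$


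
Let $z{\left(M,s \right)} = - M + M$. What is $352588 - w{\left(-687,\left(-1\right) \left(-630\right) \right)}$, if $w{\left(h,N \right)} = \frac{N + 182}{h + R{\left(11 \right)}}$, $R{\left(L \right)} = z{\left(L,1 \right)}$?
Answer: $\frac{242228768}{687} \approx 3.5259 \cdot 10^{5}$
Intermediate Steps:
$z{\left(M,s \right)} = 0$
$R{\left(L \right)} = 0$
$w{\left(h,N \right)} = \frac{182 + N}{h}$ ($w{\left(h,N \right)} = \frac{N + 182}{h + 0} = \frac{182 + N}{h}$)
$352588 - w{\left(-687,\left(-1\right) \left(-630\right) \right)} = 352588 - \frac{182 - -630}{-687} = 352588 - - \frac{182 + 630}{687} = 352588 - \left(- \frac{1}{687}\right) 812 = 352588 - - \frac{812}{687} = 352588 + \frac{812}{687} = \frac{242228768}{687}$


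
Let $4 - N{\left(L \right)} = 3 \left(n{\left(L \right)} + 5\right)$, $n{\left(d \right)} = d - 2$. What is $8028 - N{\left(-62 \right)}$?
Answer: $7847$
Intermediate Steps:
$n{\left(d \right)} = -2 + d$
$N{\left(L \right)} = -5 - 3 L$ ($N{\left(L \right)} = 4 - 3 \left(\left(-2 + L\right) + 5\right) = 4 - 3 \left(3 + L\right) = 4 - \left(9 + 3 L\right) = -5 - 3 L$)
$8028 - N{\left(-62 \right)} = 8028 - \left(-5 - -186\right) = 8028 - \left(-5 + 186\right) = 8028 - 181 = 7847$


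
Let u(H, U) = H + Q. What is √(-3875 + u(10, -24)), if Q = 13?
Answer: 6*I*√107 ≈ 62.064*I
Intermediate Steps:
u(H, U) = 13 + H (u(H, U) = H + 13 = 13 + H)
√(-3875 + u(10, -24)) = √(-3875 + (13 + 10)) = √(-3875 + 23) = √(-3852) = 6*I*√107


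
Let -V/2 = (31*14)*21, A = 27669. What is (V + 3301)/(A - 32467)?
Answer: 14927/4798 ≈ 3.1111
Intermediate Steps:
V = -18228 (V = -2*31*14*21 = -868*21 = -2*9114 = -18228)
(V + 3301)/(A - 32467) = (-18228 + 3301)/(27669 - 32467) = -14927/(-4798) = -14927*(-1/4798) = 14927/4798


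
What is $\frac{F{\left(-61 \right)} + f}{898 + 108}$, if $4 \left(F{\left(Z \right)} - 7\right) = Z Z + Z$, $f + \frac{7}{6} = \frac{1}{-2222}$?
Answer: $\frac{1534568}{1676499} \approx 0.91534$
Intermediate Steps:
$f = - \frac{3890}{3333}$ ($f = - \frac{7}{6} + \frac{1}{-2222} = - \frac{7}{6} - \frac{1}{2222} = - \frac{3890}{3333} \approx -1.1671$)
$F{\left(Z \right)} = 7 + \frac{Z}{4} + \frac{Z^{2}}{4}$ ($F{\left(Z \right)} = 7 + \frac{Z Z + Z}{4} = 7 + \frac{Z^{2} + Z}{4} = 7 + \frac{Z + Z^{2}}{4} = 7 + \left(\frac{Z}{4} + \frac{Z^{2}}{4}\right) = 7 + \frac{Z}{4} + \frac{Z^{2}}{4}$)
$\frac{F{\left(-61 \right)} + f}{898 + 108} = \frac{\left(7 + \frac{1}{4} \left(-61\right) + \frac{\left(-61\right)^{2}}{4}\right) - \frac{3890}{3333}}{898 + 108} = \frac{\left(7 - \frac{61}{4} + \frac{1}{4} \cdot 3721\right) - \frac{3890}{3333}}{1006} = \left(\left(7 - \frac{61}{4} + \frac{3721}{4}\right) - \frac{3890}{3333}\right) \frac{1}{1006} = \left(922 - \frac{3890}{3333}\right) \frac{1}{1006} = \frac{3069136}{3333} \cdot \frac{1}{1006} = \frac{1534568}{1676499}$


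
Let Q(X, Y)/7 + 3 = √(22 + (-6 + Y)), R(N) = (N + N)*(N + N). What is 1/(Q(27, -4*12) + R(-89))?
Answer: 31663/1002547137 - 28*I*√2/1002547137 ≈ 3.1583e-5 - 3.9497e-8*I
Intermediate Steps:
R(N) = 4*N² (R(N) = (2*N)*(2*N) = 4*N²)
Q(X, Y) = -21 + 7*√(16 + Y) (Q(X, Y) = -21 + 7*√(22 + (-6 + Y)) = -21 + 7*√(16 + Y))
1/(Q(27, -4*12) + R(-89)) = 1/((-21 + 7*√(16 - 4*12)) + 4*(-89)²) = 1/((-21 + 7*√(16 - 48)) + 4*7921) = 1/((-21 + 7*√(-32)) + 31684) = 1/((-21 + 7*(4*I*√2)) + 31684) = 1/((-21 + 28*I*√2) + 31684) = 1/(31663 + 28*I*√2)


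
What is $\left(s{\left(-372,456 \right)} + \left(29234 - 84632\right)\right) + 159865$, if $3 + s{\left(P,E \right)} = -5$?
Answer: $104459$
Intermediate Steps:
$s{\left(P,E \right)} = -8$ ($s{\left(P,E \right)} = -3 - 5 = -8$)
$\left(s{\left(-372,456 \right)} + \left(29234 - 84632\right)\right) + 159865 = \left(-8 + \left(29234 - 84632\right)\right) + 159865 = \left(-8 - 55398\right) + 159865 = -55406 + 159865 = 104459$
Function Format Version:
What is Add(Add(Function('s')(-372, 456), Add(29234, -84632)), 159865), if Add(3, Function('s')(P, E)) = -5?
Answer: 104459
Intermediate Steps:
Function('s')(P, E) = -8 (Function('s')(P, E) = Add(-3, -5) = -8)
Add(Add(Function('s')(-372, 456), Add(29234, -84632)), 159865) = Add(Add(-8, Add(29234, -84632)), 159865) = Add(Add(-8, -55398), 159865) = Add(-55406, 159865) = 104459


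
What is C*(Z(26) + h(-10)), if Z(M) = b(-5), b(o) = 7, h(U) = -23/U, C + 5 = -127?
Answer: -6138/5 ≈ -1227.6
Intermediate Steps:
C = -132 (C = -5 - 127 = -132)
Z(M) = 7
C*(Z(26) + h(-10)) = -132*(7 - 23/(-10)) = -132*(7 - 23*(-⅒)) = -132*(7 + 23/10) = -132*93/10 = -6138/5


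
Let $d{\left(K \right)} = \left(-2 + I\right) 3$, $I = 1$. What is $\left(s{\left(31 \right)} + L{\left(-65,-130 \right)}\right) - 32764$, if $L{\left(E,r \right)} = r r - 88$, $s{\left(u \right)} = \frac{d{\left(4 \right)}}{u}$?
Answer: $- \frac{494515}{31} \approx -15952.0$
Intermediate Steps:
$d{\left(K \right)} = -3$ ($d{\left(K \right)} = \left(-2 + 1\right) 3 = \left(-1\right) 3 = -3$)
$s{\left(u \right)} = - \frac{3}{u}$
$L{\left(E,r \right)} = -88 + r^{2}$ ($L{\left(E,r \right)} = r^{2} - 88 = -88 + r^{2}$)
$\left(s{\left(31 \right)} + L{\left(-65,-130 \right)}\right) - 32764 = \left(- \frac{3}{31} - \left(88 - \left(-130\right)^{2}\right)\right) - 32764 = \left(\left(-3\right) \frac{1}{31} + \left(-88 + 16900\right)\right) - 32764 = \left(- \frac{3}{31} + 16812\right) - 32764 = \frac{521169}{31} - 32764 = - \frac{494515}{31}$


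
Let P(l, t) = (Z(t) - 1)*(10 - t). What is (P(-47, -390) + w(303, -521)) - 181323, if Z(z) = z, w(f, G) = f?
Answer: -337420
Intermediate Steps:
P(l, t) = (-1 + t)*(10 - t) (P(l, t) = (t - 1)*(10 - t) = (-1 + t)*(10 - t))
(P(-47, -390) + w(303, -521)) - 181323 = ((-10 - 1*(-390)**2 + 11*(-390)) + 303) - 181323 = ((-10 - 1*152100 - 4290) + 303) - 181323 = ((-10 - 152100 - 4290) + 303) - 181323 = (-156400 + 303) - 181323 = -156097 - 181323 = -337420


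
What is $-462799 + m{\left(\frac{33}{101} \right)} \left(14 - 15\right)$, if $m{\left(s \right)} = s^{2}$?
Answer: $- \frac{4721013688}{10201} \approx -4.628 \cdot 10^{5}$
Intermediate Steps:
$-462799 + m{\left(\frac{33}{101} \right)} \left(14 - 15\right) = -462799 + \left(\frac{33}{101}\right)^{2} \left(14 - 15\right) = -462799 + \left(33 \cdot \frac{1}{101}\right)^{2} \left(-1\right) = -462799 + \left(\frac{33}{101}\right)^{2} \left(-1\right) = -462799 + \frac{1089}{10201} \left(-1\right) = -462799 - \frac{1089}{10201} = - \frac{4721013688}{10201}$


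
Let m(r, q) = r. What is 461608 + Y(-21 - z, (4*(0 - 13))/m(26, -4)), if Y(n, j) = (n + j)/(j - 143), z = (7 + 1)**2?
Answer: 2308043/5 ≈ 4.6161e+5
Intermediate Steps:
z = 64 (z = 8**2 = 64)
Y(n, j) = (j + n)/(-143 + j)
461608 + Y(-21 - z, (4*(0 - 13))/m(26, -4)) = 461608 + ((4*(0 - 13))/26 + (-21 - 1*64))/(-143 + (4*(0 - 13))/26) = 461608 + ((4*(-13))*(1/26) + (-21 - 64))/(-143 + (4*(-13))*(1/26)) = 461608 + (-52*1/26 - 85)/(-143 - 52*1/26) = 461608 + (-2 - 85)/(-143 - 2) = 461608 - 87/(-145) = 461608 - 1/145*(-87) = 461608 + 3/5 = 2308043/5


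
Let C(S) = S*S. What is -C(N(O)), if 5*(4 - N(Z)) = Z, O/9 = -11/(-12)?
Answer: -2209/400 ≈ -5.5225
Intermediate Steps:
O = 33/4 (O = 9*(-11/(-12)) = 9*(-11*(-1/12)) = 9*(11/12) = 33/4 ≈ 8.2500)
N(Z) = 4 - Z/5
C(S) = S**2
-C(N(O)) = -(4 - 1/5*33/4)**2 = -(4 - 33/20)**2 = -(47/20)**2 = -1*2209/400 = -2209/400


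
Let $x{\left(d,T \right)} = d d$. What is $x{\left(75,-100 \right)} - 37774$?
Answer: $-32149$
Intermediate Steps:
$x{\left(d,T \right)} = d^{2}$
$x{\left(75,-100 \right)} - 37774 = 75^{2} - 37774 = 5625 - 37774 = -32149$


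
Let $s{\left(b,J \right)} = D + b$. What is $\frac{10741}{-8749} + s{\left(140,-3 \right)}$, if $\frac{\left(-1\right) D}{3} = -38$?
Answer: $\frac{2211505}{8749} \approx 252.77$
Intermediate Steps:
$D = 114$ ($D = \left(-3\right) \left(-38\right) = 114$)
$s{\left(b,J \right)} = 114 + b$
$\frac{10741}{-8749} + s{\left(140,-3 \right)} = \frac{10741}{-8749} + \left(114 + 140\right) = 10741 \left(- \frac{1}{8749}\right) + 254 = - \frac{10741}{8749} + 254 = \frac{2211505}{8749}$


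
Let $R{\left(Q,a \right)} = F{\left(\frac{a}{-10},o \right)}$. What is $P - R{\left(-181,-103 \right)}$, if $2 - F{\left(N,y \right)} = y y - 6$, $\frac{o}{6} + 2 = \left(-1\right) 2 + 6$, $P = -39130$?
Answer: $-38994$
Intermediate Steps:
$o = 12$ ($o = -12 + 6 \left(\left(-1\right) 2 + 6\right) = -12 + 6 \left(-2 + 6\right) = -12 + 6 \cdot 4 = -12 + 24 = 12$)
$F{\left(N,y \right)} = 8 - y^{2}$ ($F{\left(N,y \right)} = 2 - \left(y y - 6\right) = 2 - \left(y^{2} - 6\right) = 2 - \left(-6 + y^{2}\right) = 8 - y^{2}$)
$R{\left(Q,a \right)} = -136$ ($R{\left(Q,a \right)} = 8 - 12^{2} = 8 - 144 = -136$)
$P - R{\left(-181,-103 \right)} = -39130 - -136 = -39130 + 136 = -38994$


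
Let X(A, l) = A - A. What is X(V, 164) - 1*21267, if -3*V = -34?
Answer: -21267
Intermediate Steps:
V = 34/3 (V = -⅓*(-34) = 34/3 ≈ 11.333)
X(A, l) = 0
X(V, 164) - 1*21267 = 0 - 1*21267 = 0 - 21267 = -21267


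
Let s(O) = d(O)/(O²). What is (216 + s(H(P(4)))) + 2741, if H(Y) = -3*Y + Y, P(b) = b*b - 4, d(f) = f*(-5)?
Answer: 70973/24 ≈ 2957.2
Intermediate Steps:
d(f) = -5*f
P(b) = -4 + b² (P(b) = b² - 4 = -4 + b²)
H(Y) = -2*Y
s(O) = -5/O (s(O) = (-5*O)/(O²) = (-5*O)/O² = -5/O)
(216 + s(H(P(4)))) + 2741 = (216 - 5*(-1/(2*(-4 + 4²)))) + 2741 = (216 - 5*(-1/(2*(-4 + 16)))) + 2741 = (216 - 5/((-2*12))) + 2741 = (216 - 5/(-24)) + 2741 = (216 - 5*(-1/24)) + 2741 = (216 + 5/24) + 2741 = 5189/24 + 2741 = 70973/24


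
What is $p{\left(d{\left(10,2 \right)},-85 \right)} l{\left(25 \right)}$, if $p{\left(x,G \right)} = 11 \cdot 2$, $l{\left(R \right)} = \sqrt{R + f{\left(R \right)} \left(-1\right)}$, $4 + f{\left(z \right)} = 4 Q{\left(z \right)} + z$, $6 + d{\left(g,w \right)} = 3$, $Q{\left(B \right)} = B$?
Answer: $88 i \sqrt{6} \approx 215.56 i$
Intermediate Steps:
$d{\left(g,w \right)} = -3$ ($d{\left(g,w \right)} = -6 + 3 = -3$)
$f{\left(z \right)} = -4 + 5 z$ ($f{\left(z \right)} = -4 + \left(4 z + z\right) = -4 + 5 z$)
$l{\left(R \right)} = \sqrt{4 - 4 R}$ ($l{\left(R \right)} = \sqrt{R + \left(-4 + 5 R\right) \left(-1\right)} = \sqrt{R - \left(-4 + 5 R\right)} = \sqrt{4 - 4 R}$)
$p{\left(x,G \right)} = 22$
$p{\left(d{\left(10,2 \right)},-85 \right)} l{\left(25 \right)} = 22 \cdot 2 \sqrt{1 - 25} = 22 \cdot 2 \sqrt{-24} = 22 \cdot 2 \cdot 2 i \sqrt{6} = 22 \cdot 4 i \sqrt{6} = 88 i \sqrt{6}$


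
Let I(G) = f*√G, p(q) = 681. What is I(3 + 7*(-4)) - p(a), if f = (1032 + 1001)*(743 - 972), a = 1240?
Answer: -681 - 2327785*I ≈ -681.0 - 2.3278e+6*I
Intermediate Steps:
f = -465557 (f = 2033*(-229) = -465557)
I(G) = -465557*√G
I(3 + 7*(-4)) - p(a) = -465557*√(3 + 7*(-4)) - 1*681 = -465557*√(3 - 28) - 681 = -2327785*I - 681 = -681 - 2327785*I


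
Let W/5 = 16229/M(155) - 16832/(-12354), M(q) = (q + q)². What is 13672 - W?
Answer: 1622257339547/118721940 ≈ 13664.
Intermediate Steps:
M(q) = 4*q² (M(q) = (2*q)² = 4*q²)
W = 909024133/118721940 (W = 5*(16229/((4*155²)) - 16832/(-12354)) = 5*(16229/((4*24025)) - 16832*(-1/12354)) = 5*(16229/96100 + 8416/6177) = 5*(909024133/593609700) = 909024133/118721940 ≈ 7.6567)
13672 - W = 13672 - 1*909024133/118721940 = 13672 - 909024133/118721940 = 1622257339547/118721940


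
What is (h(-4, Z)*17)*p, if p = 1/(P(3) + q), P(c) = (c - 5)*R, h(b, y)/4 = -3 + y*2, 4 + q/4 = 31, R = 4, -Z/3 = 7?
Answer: -153/5 ≈ -30.600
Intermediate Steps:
Z = -21 (Z = -3*7 = -21)
q = 108 (q = -16 + 4*31 = -16 + 124 = 108)
h(b, y) = -12 + 8*y (h(b, y) = 4*(-3 + y*2) = 4*(-3 + 2*y) = -12 + 8*y)
P(c) = -20 + 4*c (P(c) = (c - 5)*4 = (-5 + c)*4 = -20 + 4*c)
p = 1/100 (p = 1/((-20 + 4*3) + 108) = 1/((-20 + 12) + 108) = 1/(-8 + 108) = 1/100 ≈ 0.010000)
(h(-4, Z)*17)*p = ((-12 + 8*(-21))*17)*(1/100) = ((-12 - 168)*17)*(1/100) = -180*17*(1/100) = -3060*1/100 = -153/5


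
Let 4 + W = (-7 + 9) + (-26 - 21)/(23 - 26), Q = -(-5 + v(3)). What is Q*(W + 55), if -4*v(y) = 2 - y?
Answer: 1957/6 ≈ 326.17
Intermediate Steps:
v(y) = -1/2 + y/4 (v(y) = -(2 - y)/4 = -1/2 + y/4)
Q = 19/4 (Q = -(-5 + (-1/2 + (1/4)*3)) = -(-5 + (-1/2 + 3/4)) = -(-5 + 1/4) = -1*(-19/4) = 19/4 ≈ 4.7500)
W = 41/3 (W = -4 + ((-7 + 9) + (-26 - 21)/(23 - 26)) = -4 + (2 - 47/(-3)) = -4 + (2 - 47*(-1/3)) = -4 + (2 + 47/3) = -4 + 53/3 = 41/3 ≈ 13.667)
Q*(W + 55) = 19*(41/3 + 55)/4 = (19/4)*(206/3) = 1957/6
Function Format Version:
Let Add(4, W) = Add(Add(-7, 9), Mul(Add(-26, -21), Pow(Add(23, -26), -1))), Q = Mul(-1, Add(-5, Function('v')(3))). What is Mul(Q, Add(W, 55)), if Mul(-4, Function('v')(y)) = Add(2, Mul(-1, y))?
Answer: Rational(1957, 6) ≈ 326.17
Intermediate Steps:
Function('v')(y) = Add(Rational(-1, 2), Mul(Rational(1, 4), y)) (Function('v')(y) = Mul(Rational(-1, 4), Add(2, Mul(-1, y))) = Add(Rational(-1, 2), Mul(Rational(1, 4), y)))
Q = Rational(19, 4) (Q = Mul(-1, Add(-5, Add(Rational(-1, 2), Mul(Rational(1, 4), 3)))) = Mul(-1, Add(-5, Add(Rational(-1, 2), Rational(3, 4)))) = Mul(-1, Add(-5, Rational(1, 4))) = Mul(-1, Rational(-19, 4)) = Rational(19, 4) ≈ 4.7500)
W = Rational(41, 3) (W = Add(-4, Add(Add(-7, 9), Mul(Add(-26, -21), Pow(Add(23, -26), -1)))) = Add(-4, Add(2, Mul(-47, Pow(-3, -1)))) = Add(-4, Add(2, Mul(-47, Rational(-1, 3)))) = Add(-4, Add(2, Rational(47, 3))) = Add(-4, Rational(53, 3)) = Rational(41, 3) ≈ 13.667)
Mul(Q, Add(W, 55)) = Mul(Rational(19, 4), Add(Rational(41, 3), 55)) = Mul(Rational(19, 4), Rational(206, 3)) = Rational(1957, 6)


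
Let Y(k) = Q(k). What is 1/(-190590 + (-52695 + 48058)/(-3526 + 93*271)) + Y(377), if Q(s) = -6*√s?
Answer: -21677/4131424067 - 6*√377 ≈ -116.50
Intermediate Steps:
Y(k) = -6*√k
1/(-190590 + (-52695 + 48058)/(-3526 + 93*271)) + Y(377) = 1/(-190590 + (-52695 + 48058)/(-3526 + 93*271)) - 6*√377 = 1/(-190590 - 4637/(-3526 + 25203)) - 6*√377 = 1/(-190590 - 4637/21677) - 6*√377 = 1/(-4131424067/21677) - 6*√377 = -21677/4131424067 - 6*√377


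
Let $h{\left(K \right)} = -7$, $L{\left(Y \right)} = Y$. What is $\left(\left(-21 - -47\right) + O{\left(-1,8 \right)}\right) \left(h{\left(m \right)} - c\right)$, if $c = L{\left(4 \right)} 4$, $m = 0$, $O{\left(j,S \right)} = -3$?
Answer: $-529$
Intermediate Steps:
$c = 16$ ($c = 4 \cdot 4 = 16$)
$\left(\left(-21 - -47\right) + O{\left(-1,8 \right)}\right) \left(h{\left(m \right)} - c\right) = \left(\left(-21 - -47\right) - 3\right) \left(-7 - 16\right) = \left(\left(-21 + 47\right) - 3\right) \left(-7 - 16\right) = \left(26 - 3\right) \left(-23\right) = 23 \left(-23\right) = -529$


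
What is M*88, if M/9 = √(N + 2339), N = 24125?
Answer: 3168*√1654 ≈ 1.2884e+5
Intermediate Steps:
M = 36*√1654 (M = 9*√(24125 + 2339) = 9*√26464 = 9*(4*√1654) = 36*√1654 ≈ 1464.1)
M*88 = (36*√1654)*88 = 3168*√1654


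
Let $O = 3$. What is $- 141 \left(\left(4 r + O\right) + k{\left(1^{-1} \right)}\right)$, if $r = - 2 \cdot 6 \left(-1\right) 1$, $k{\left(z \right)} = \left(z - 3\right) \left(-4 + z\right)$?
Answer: $-8037$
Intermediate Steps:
$k{\left(z \right)} = \left(-4 + z\right) \left(-3 + z\right)$ ($k{\left(z \right)} = \left(-3 + z\right) \left(-4 + z\right) = \left(-4 + z\right) \left(-3 + z\right)$)
$r = 12$ ($r = - 2 \left(\left(-6\right) 1\right) = \left(-2\right) \left(-6\right) = 12$)
$- 141 \left(\left(4 r + O\right) + k{\left(1^{-1} \right)}\right) = - 141 \left(\left(4 \cdot 12 + 3\right) + \left(12 + \left(1^{-1}\right)^{2} - \frac{7}{1}\right)\right) = - 141 \left(\left(48 + 3\right) + \left(12 + 1^{2} - 7\right)\right) = - 141 \left(51 + \left(12 + 1 - 7\right)\right) = - 141 \left(51 + 6\right) = \left(-141\right) 57 = -8037$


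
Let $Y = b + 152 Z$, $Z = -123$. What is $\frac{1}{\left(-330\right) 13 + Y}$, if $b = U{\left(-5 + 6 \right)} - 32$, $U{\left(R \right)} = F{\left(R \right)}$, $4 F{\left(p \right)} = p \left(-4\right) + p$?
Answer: $- \frac{4}{92075} \approx -4.3443 \cdot 10^{-5}$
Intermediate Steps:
$F{\left(p \right)} = - \frac{3 p}{4}$ ($F{\left(p \right)} = \frac{p \left(-4\right) + p}{4} = \frac{- 4 p + p}{4} = \frac{\left(-3\right) p}{4} = - \frac{3 p}{4}$)
$U{\left(R \right)} = - \frac{3 R}{4}$
$b = - \frac{131}{4}$ ($b = - \frac{3 \left(-5 + 6\right)}{4} - 32 = \left(- \frac{3}{4}\right) 1 - 32 = - \frac{3}{4} - 32 = - \frac{131}{4} \approx -32.75$)
$Y = - \frac{74915}{4}$ ($Y = - \frac{131}{4} + 152 \left(-123\right) = - \frac{131}{4} - 18696 = - \frac{74915}{4} \approx -18729.0$)
$\frac{1}{\left(-330\right) 13 + Y} = \frac{1}{\left(-330\right) 13 - \frac{74915}{4}} = \frac{1}{-4290 - \frac{74915}{4}} = \frac{1}{- \frac{92075}{4}} = - \frac{4}{92075}$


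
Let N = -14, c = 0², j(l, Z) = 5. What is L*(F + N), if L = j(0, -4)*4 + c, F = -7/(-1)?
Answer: -140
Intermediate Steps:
c = 0
F = 7 (F = -7*(-1) = 7)
L = 20 (L = 5*4 + 0 = 20 + 0 = 20)
L*(F + N) = 20*(7 - 14) = 20*(-7) = -140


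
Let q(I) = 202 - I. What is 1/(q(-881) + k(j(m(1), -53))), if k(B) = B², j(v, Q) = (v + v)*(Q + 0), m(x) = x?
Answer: 1/12319 ≈ 8.1175e-5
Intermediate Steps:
j(v, Q) = 2*Q*v (j(v, Q) = (2*v)*Q = 2*Q*v)
1/(q(-881) + k(j(m(1), -53))) = 1/((202 - 1*(-881)) + (2*(-53)*1)²) = 1/((202 + 881) + (-106)²) = 1/(1083 + 11236) = 1/12319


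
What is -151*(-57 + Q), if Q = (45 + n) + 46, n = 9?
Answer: -6493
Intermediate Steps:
Q = 100 (Q = (45 + 9) + 46 = 54 + 46 = 100)
-151*(-57 + Q) = -151*(-57 + 100) = -151*43 = -6493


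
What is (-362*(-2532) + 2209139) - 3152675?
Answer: -26952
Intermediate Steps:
(-362*(-2532) + 2209139) - 3152675 = (916584 + 2209139) - 3152675 = 3125723 - 3152675 = -26952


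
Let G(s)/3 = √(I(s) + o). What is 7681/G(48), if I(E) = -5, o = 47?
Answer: 7681*√42/126 ≈ 395.07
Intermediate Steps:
G(s) = 3*√42 (G(s) = 3*√(-5 + 47) = 3*√42)
7681/G(48) = 7681/((3*√42)) = 7681*(√42/126) = 7681*√42/126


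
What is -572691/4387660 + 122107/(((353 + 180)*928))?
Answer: 63124321609/542560484960 ≈ 0.11635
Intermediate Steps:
-572691/4387660 + 122107/(((353 + 180)*928)) = -572691*1/4387660 + 122107/((533*928)) = -572691/4387660 + 122107/494624 = 63124321609/542560484960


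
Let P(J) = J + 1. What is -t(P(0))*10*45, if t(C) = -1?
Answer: 450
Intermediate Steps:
P(J) = 1 + J
-t(P(0))*10*45 = -(-1*10)*45 = -(-10)*45 = -1*(-450) = 450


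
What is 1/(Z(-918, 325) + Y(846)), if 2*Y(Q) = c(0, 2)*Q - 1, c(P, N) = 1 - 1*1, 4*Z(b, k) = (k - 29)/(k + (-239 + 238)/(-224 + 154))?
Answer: -45502/12391 ≈ -3.6722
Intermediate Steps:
Z(b, k) = (-29 + k)/(4*(1/70 + k)) (Z(b, k) = ((k - 29)/(k + (-239 + 238)/(-224 + 154)))/4 = ((-29 + k)/(k - 1/(-70)))/4 = ((-29 + k)/(k - 1*(-1/70)))/4 = ((-29 + k)/(k + 1/70))/4 = ((-29 + k)/(1/70 + k))/4 = (-29 + k)/(4*(1/70 + k)))
c(P, N) = 0 (c(P, N) = 1 - 1 = 0)
Y(Q) = -½ (Y(Q) = (0*Q - 1)/2 = (0 - 1)/2 = (½)*(-1) = -½)
1/(Z(-918, 325) + Y(846)) = 1/(35*(-29 + 325)/(2*(1 + 70*325)) - ½) = 1/((35/2)*296/(1 + 22750) - ½) = 1/((35/2)*296/22751 - ½) = 1/((35/2)*(1/22751)*296 - ½) = 1/(5180/22751 - ½) = 1/(-12391/45502) = -45502/12391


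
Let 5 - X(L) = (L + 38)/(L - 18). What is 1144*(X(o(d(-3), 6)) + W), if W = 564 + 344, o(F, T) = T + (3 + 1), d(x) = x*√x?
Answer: 1051336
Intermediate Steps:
d(x) = x^(3/2)
o(F, T) = 4 + T (o(F, T) = T + 4 = 4 + T)
X(L) = 5 - (38 + L)/(-18 + L) (X(L) = 5 - (L + 38)/(L - 18) = 5 - (38 + L)/(-18 + L))
W = 908
1144*(X(o(d(-3), 6)) + W) = 1144*(4*(-32 + (4 + 6))/(-18 + (4 + 6)) + 908) = 1144*(4*(-32 + 10)/(-18 + 10) + 908) = 1144*(4*(-22)/(-8) + 908) = 1144*(4*(-⅛)*(-22) + 908) = 1144*(11 + 908) = 1144*919 = 1051336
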